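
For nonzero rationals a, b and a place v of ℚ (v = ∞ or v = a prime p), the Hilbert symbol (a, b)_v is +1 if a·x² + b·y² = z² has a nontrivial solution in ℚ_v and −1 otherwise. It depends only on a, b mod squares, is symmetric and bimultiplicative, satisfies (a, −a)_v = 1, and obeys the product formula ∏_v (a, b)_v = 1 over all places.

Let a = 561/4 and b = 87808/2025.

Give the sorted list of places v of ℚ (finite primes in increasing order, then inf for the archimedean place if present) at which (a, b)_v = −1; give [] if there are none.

[11, 17]

Mod squares: a ≡ 561, b ≡ 7. Check v ∈ {∞, 2, 3, 5, 7, 11, 17}.
v=17: a=17^1·(≡4), b=17^0·(≡10) mod 17; (4|17)=+1, (10|17)=-1; (−1)^{1·0·8}·(+1)^0·(-1)^1 = -1.
v=2: v_2(a)=-2, v_2(b)=8; units ≡ 1, 7 (mod 8); ε·ε+αω+βω = 0·1+-2·0+8·0 ≡ 0  ⇒  (a,b)_2 = +1.
v=11: a=11^1·(≡10), b=11^0·(≡6) mod 11; (10|11)=-1, (6|11)=-1; (−1)^{1·0·5}·(-1)^0·(-1)^1 = -1.
v=∞: 561 > 0 and 7 > 0  ⇒  (a,b)_∞ = +1.
v=3: a=3^1·(≡1), b=3^-4·(≡1) mod 3; (1|3)=+1, (1|3)=+1; (−1)^{1·-4·1}·(+1)^-4·(+1)^1 = +1.
v=5: a=5^0·(≡4), b=5^-2·(≡3) mod 5; (4|5)=+1, (3|5)=-1; (−1)^{0·-2·2}·(+1)^-2·(-1)^0 = +1.
v=7: a=7^0·(≡2), b=7^3·(≡2) mod 7; (2|7)=+1, (2|7)=+1; (−1)^{0·3·3}·(+1)^3·(+1)^0 = +1.
|Ram(561, 7)| = 2, even; anisotropic at {11, 17}.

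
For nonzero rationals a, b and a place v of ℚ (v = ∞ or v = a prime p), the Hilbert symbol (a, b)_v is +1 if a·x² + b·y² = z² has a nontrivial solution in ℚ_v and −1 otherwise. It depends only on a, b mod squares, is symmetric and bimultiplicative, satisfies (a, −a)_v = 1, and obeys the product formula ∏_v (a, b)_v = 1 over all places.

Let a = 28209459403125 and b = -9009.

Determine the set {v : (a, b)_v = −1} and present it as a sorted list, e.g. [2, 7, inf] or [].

[7, 13]

(a, b) ≡ (5005, -1001) mod (ℚ^×)²; places V = {2, 3, 5, 7, 11, 13, ∞}.
(a,b)_7: α=3, u≡1; β=1, v≡1 (mod 7); (1|7)=+1, (1|7)=+1; sign (−1)^1·+1^1·+1^3 = -1.
(a,b)_∞: sgn(5005)=+, sgn(-1001)=−, so +1.
(a,b)_5: α=5, u≡4; β=0, v≡1 (mod 5); (4|5)=+1, (1|5)=+1; sign (−1)^0·+1^0·+1^5 = +1.
(a,b)_13: α=3, u≡7; β=1, v≡9 (mod 13); (7|13)=-1, (9|13)=+1; sign (−1)^0·-1^1·+1^3 = -1.
(a,b)_3: α=2, u≡1; β=2, v≡1 (mod 3); (1|3)=+1, (1|3)=+1; sign (−1)^0·+1^2·+1^2 = +1.
(a,b)_11: α=3, u≡1; β=1, v≡6 (mod 11); (1|11)=+1, (6|11)=-1; sign (−1)^1·+1^1·-1^3 = +1.
(a,b)_2: α=0, β=0; u≡5, v≡7 (mod 8); ε(u)ε(v)=0·1, αω(v)=0·0, βω(u)=0·1; sum ≡ 0  ⇒  +1.
Ram(5005, -1001) = {7, 13}; no ℚ_7-point on the conic.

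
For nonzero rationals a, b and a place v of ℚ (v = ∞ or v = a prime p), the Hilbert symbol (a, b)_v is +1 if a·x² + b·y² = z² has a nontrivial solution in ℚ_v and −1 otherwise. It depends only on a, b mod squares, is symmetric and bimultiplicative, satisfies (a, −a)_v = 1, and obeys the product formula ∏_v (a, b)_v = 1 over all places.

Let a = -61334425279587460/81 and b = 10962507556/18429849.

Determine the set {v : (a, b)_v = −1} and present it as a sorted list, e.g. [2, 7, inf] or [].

Mod squares: a ≡ -1352564785, b ≡ 481. Check v ∈ {∞, 2, 3, 5, 7, 11, 13, 29, 31, 37, 41, 43, 53}.
v=13: a=13^3·(≡10), b=13^1·(≡11) mod 13; (10|13)=+1, (11|13)=-1; (−1)^{3·1·6}·(+1)^1·(-1)^3 = -1.
v=5: a=5^1·(≡3), b=5^0·(≡4) mod 5; (3|5)=-1, (4|5)=+1; (−1)^{1·0·2}·(-1)^0·(+1)^1 = +1.
v=31: a=31^0·(≡20), b=31^2·(≡2) mod 31; (20|31)=+1, (2|31)=+1; (−1)^{0·2·15}·(+1)^2·(+1)^0 = +1.
v=2: v_2(a)=2, v_2(b)=2; units ≡ 7, 1 (mod 8); ε·ε+αω+βω = 1·0+2·0+2·0 ≡ 0  ⇒  (a,b)_2 = +1.
v=43: a=43^1·(≡16), b=43^0·(≡30) mod 43; (16|43)=+1, (30|43)=-1; (−1)^{1·0·21}·(+1)^0·(-1)^1 = -1.
v=3: a=3^-4·(≡2), b=3^-8·(≡1) mod 3; (2|3)=-1, (1|3)=+1; (−1)^{-4·-8·1}·(-1)^-8·(+1)^-4 = +1.
v=41: a=41^1·(≡26), b=41^0·(≡6) mod 41; (26|41)=-1, (6|41)=-1; (−1)^{1·0·20}·(-1)^0·(-1)^1 = -1.
v=53: a=53^0·(≡16), b=53^-2·(≡52) mod 53; (16|53)=+1, (52|53)=+1; (−1)^{0·-2·26}·(+1)^-2·(+1)^0 = +1.
v=11: a=11^1·(≡7), b=11^2·(≡10) mod 11; (7|11)=-1, (10|11)=-1; (−1)^{1·2·5}·(-1)^2·(-1)^1 = -1.
v=∞: -1352564785 < 0 and 481 > 0  ⇒  (a,b)_∞ = +1.
v=7: a=7^2·(≡1), b=7^2·(≡6) mod 7; (1|7)=+1, (6|7)=-1; (−1)^{2·2·3}·(+1)^2·(-1)^2 = +1.
v=29: a=29^1·(≡9), b=29^0·(≡27) mod 29; (9|29)=+1, (27|29)=-1; (−1)^{1·0·14}·(+1)^0·(-1)^1 = -1.
v=37: a=37^3·(≡34), b=37^1·(≡13) mod 37; (34|37)=+1, (13|37)=-1; (−1)^{3·1·18}·(+1)^1·(-1)^3 = -1.
|Ram(-1352564785, 481)| = 6, even; anisotropic at {11, 13, 29, 37, 41, 43}.

[11, 13, 29, 37, 41, 43]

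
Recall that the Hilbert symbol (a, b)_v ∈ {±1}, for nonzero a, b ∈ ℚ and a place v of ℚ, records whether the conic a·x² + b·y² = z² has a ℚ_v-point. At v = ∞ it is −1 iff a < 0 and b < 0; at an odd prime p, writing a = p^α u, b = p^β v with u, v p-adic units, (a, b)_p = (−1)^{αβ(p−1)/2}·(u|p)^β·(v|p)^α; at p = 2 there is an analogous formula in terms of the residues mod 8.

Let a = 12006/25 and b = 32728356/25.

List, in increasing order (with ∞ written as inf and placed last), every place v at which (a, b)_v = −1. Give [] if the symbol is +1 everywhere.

[23, 29]

Mod squares: a ≡ 1334, b ≡ 1081. Check v ∈ {∞, 2, 3, 5, 23, 29, 47}.
v=3: a=3^2·(≡2), b=3^2·(≡1) mod 3; (2|3)=-1, (1|3)=+1; (−1)^{2·2·1}·(-1)^2·(+1)^2 = +1.
v=∞: 1334 > 0 and 1081 > 0  ⇒  (a,b)_∞ = +1.
v=5: a=5^-2·(≡1), b=5^-2·(≡1) mod 5; (1|5)=+1, (1|5)=+1; (−1)^{-2·-2·2}·(+1)^-2·(+1)^-2 = +1.
v=2: v_2(a)=1, v_2(b)=2; units ≡ 3, 1 (mod 8); ε·ε+αω+βω = 1·0+1·0+2·1 ≡ 0  ⇒  (a,b)_2 = +1.
v=29: a=29^1·(≡27), b=29^2·(≡15) mod 29; (27|29)=-1, (15|29)=-1; (−1)^{1·2·14}·(-1)^2·(-1)^1 = -1.
v=47: a=47^0·(≡14), b=47^1·(≡13) mod 47; (14|47)=+1, (13|47)=-1; (−1)^{0·1·23}·(+1)^1·(-1)^0 = +1.
v=23: a=23^1·(≡8), b=23^1·(≡4) mod 23; (8|23)=+1, (4|23)=+1; (−1)^{1·1·11}·(+1)^1·(+1)^1 = -1.
(1334, 1081 / ℚ) ramifies at {23, 29}: a division algebra.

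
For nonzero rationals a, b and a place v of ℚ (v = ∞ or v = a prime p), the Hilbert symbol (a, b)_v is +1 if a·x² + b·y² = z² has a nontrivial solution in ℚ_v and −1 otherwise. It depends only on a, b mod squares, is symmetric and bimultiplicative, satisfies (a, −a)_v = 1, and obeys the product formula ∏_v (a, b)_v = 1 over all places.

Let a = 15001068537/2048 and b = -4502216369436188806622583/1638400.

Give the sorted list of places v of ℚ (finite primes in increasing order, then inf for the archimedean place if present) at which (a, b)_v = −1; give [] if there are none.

[7, 13, 47, 53]

(a, b) ≡ (370396754, -247) mod (ℚ^×)²; places V = {2, 3, 5, 7, 13, 19, 43, 47, 53, ∞}.
(a,b)_2: α=-11, β=-16; u≡1, v≡1 (mod 8); ε(u)ε(v)=0·0, αω(v)=-11·0, βω(u)=-16·0; sum ≡ 0  ⇒  +1.
(a,b)_5: α=0, u≡4; β=-2, v≡2 (mod 5); (4|5)=+1, (2|5)=-1; sign (−1)^0·+1^-2·-1^0 = +1.
(a,b)_19: α=1, u≡12; β=3, v≡5 (mod 19); (12|19)=-1, (5|19)=+1; sign (−1)^1·-1^3·+1^1 = +1.
(a,b)_∞: sgn(370396754)=+, sgn(-247)=−, so +1.
(a,b)_3: α=4, u≡2; β=12, v≡2 (mod 3); (2|3)=-1, (2|3)=-1; sign (−1)^0·-1^12·-1^4 = +1.
(a,b)_53: α=1, u≡25; β=2, v≡5 (mod 53); (25|53)=+1, (5|53)=-1; sign (−1)^0·+1^2·-1^1 = -1.
(a,b)_47: α=1, u≡15; β=2, v≡39 (mod 47); (15|47)=-1, (39|47)=-1; sign (−1)^0·-1^2·-1^1 = -1.
(a,b)_43: α=1, u≡5; β=2, v≡6 (mod 43); (5|43)=-1, (6|43)=+1; sign (−1)^0·-1^2·+1^1 = +1.
(a,b)_7: α=1, u≡5; β=2, v≡6 (mod 7); (5|7)=-1, (6|7)=-1; sign (−1)^0·-1^2·-1^1 = -1.
(a,b)_13: α=1, u≡4; β=3, v≡11 (mod 13); (4|13)=+1, (11|13)=-1; sign (−1)^0·+1^3·-1^1 = -1.
(370396754, -247 / ℚ) ramifies at {7, 13, 47, 53}: a division algebra.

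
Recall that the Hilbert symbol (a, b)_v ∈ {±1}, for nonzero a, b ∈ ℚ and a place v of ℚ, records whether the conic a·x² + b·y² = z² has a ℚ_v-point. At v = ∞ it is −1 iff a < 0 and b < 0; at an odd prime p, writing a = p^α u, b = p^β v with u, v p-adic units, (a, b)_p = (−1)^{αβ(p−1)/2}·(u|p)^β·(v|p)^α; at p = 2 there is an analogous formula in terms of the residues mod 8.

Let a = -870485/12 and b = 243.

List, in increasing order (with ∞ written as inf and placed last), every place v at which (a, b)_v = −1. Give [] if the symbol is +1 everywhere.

[3, 5, 17, 19]

Mod squares: a ≡ -53295, b ≡ 3. Check v ∈ {∞, 2, 3, 5, 7, 11, 17, 19}.
v=17: a=17^1·(≡7), b=17^0·(≡5) mod 17; (7|17)=-1, (5|17)=-1; (−1)^{1·0·8}·(-1)^0·(-1)^1 = -1.
v=11: a=11^1·(≡10), b=11^0·(≡1) mod 11; (10|11)=-1, (1|11)=+1; (−1)^{1·0·5}·(-1)^0·(+1)^1 = +1.
v=19: a=19^1·(≡9), b=19^0·(≡15) mod 19; (9|19)=+1, (15|19)=-1; (−1)^{1·0·9}·(+1)^0·(-1)^1 = -1.
v=2: v_2(a)=-2, v_2(b)=0; units ≡ 1, 3 (mod 8); ε·ε+αω+βω = 0·1+-2·1+0·0 ≡ 0  ⇒  (a,b)_2 = +1.
v=7: a=7^2·(≡3), b=7^0·(≡5) mod 7; (3|7)=-1, (5|7)=-1; (−1)^{2·0·3}·(-1)^0·(-1)^2 = +1.
v=5: a=5^1·(≡4), b=5^0·(≡3) mod 5; (4|5)=+1, (3|5)=-1; (−1)^{1·0·2}·(+1)^0·(-1)^1 = -1.
v=∞: -53295 < 0 and 3 > 0  ⇒  (a,b)_∞ = +1.
v=3: a=3^-1·(≡1), b=3^5·(≡1) mod 3; (1|3)=+1, (1|3)=+1; (−1)^{-1·5·1}·(+1)^5·(+1)^-1 = -1.
|Ram(-53295, 3)| = 4, even; anisotropic at {3, 5, 17, 19}.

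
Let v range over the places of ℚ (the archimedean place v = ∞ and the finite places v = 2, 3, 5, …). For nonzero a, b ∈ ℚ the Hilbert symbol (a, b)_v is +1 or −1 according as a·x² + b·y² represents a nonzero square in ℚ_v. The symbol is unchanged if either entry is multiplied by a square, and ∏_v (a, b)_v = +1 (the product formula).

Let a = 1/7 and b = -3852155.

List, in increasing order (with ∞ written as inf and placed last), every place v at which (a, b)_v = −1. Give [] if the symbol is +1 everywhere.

(a, b) ≡ (7, -3852155) mod (ℚ^×)²; places V = {2, 5, 7, 19, 23, 41, 43, ∞}.
(a,b)_41: α=0, u≡6; β=1, v≡17 (mod 41); (6|41)=-1, (17|41)=-1; sign (−1)^0·-1^1·-1^0 = -1.
(a,b)_23: α=0, u≡10; β=1, v≡1 (mod 23); (10|23)=-1, (1|23)=+1; sign (−1)^0·-1^1·+1^0 = -1.
(a,b)_43: α=0, u≡37; β=1, v≡27 (mod 43); (37|43)=-1, (27|43)=-1; sign (−1)^0·-1^1·-1^0 = -1.
(a,b)_19: α=0, u≡11; β=1, v≡4 (mod 19); (11|19)=+1, (4|19)=+1; sign (−1)^0·+1^1·+1^0 = +1.
(a,b)_∞: sgn(7)=+, sgn(-3852155)=−, so +1.
(a,b)_5: α=0, u≡3; β=1, v≡4 (mod 5); (3|5)=-1, (4|5)=+1; sign (−1)^0·-1^1·+1^0 = -1.
(a,b)_2: α=0, β=0; u≡7, v≡5 (mod 8); ε(u)ε(v)=1·0, αω(v)=0·1, βω(u)=0·0; sum ≡ 0  ⇒  +1.
(a,b)_7: α=-1, u≡1; β=0, v≡1 (mod 7); (1|7)=+1, (1|7)=+1; sign (−1)^0·+1^0·+1^-1 = +1.
Ram(7, -3852155) = {5, 23, 41, 43}; no ℚ_5-point on the conic.

[5, 23, 41, 43]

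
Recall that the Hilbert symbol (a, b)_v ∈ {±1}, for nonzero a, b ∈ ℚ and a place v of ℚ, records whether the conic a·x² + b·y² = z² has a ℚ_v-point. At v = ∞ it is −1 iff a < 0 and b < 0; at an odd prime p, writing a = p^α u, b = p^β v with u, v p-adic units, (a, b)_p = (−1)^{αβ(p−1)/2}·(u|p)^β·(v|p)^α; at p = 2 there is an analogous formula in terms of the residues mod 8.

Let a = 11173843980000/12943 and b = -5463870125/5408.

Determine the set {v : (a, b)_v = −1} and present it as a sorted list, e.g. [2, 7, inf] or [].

(a, b) ≡ (17794, -1512490) mod (ℚ^×)²; places V = {2, 3, 5, 7, 13, 17, 31, 41, 43, ∞}.
(a,b)_∞: sgn(17794)=+, sgn(-1512490)=−, so +1.
(a,b)_5: α=4, u≡1; β=3, v≡3 (mod 5); (1|5)=+1, (3|5)=-1; sign (−1)^0·+1^3·-1^4 = +1.
(a,b)_17: α=2, u≡14; β=3, v≡16 (mod 17); (14|17)=-1, (16|17)=+1; sign (−1)^0·-1^3·+1^2 = -1.
(a,b)_41: α=1, u≡17; β=1, v≡40 (mod 41); (17|41)=-1, (40|41)=+1; sign (−1)^0·-1^1·+1^1 = -1.
(a,b)_31: α=1, u≡16; β=1, v≡18 (mod 31); (16|31)=+1, (18|31)=+1; sign (−1)^1·+1^1·+1^1 = -1.
(a,b)_3: α=2, u≡1; β=0, v≡2 (mod 3); (1|3)=+1, (2|3)=-1; sign (−1)^0·+1^0·-1^2 = +1.
(a,b)_2: α=5, β=-5; u≡1, v≡3 (mod 8); ε(u)ε(v)=0·1, αω(v)=5·1, βω(u)=-5·0; sum ≡ 1  ⇒  -1.
(a,b)_43: α=-2, u≡38; β=0, v≡9 (mod 43); (38|43)=+1, (9|43)=+1; sign (−1)^0·+1^0·+1^-2 = +1.
(a,b)_7: α=-1, u≡2; β=1, v≡6 (mod 7); (2|7)=+1, (6|7)=-1; sign (−1)^1·+1^1·-1^-1 = +1.
(a,b)_13: α=2, u≡1; β=-2, v≡11 (mod 13); (1|13)=+1, (11|13)=-1; sign (−1)^0·+1^-2·-1^2 = +1.
|Ram(17794, -1512490)| = 4, even; anisotropic at {2, 17, 31, 41}.

[2, 17, 31, 41]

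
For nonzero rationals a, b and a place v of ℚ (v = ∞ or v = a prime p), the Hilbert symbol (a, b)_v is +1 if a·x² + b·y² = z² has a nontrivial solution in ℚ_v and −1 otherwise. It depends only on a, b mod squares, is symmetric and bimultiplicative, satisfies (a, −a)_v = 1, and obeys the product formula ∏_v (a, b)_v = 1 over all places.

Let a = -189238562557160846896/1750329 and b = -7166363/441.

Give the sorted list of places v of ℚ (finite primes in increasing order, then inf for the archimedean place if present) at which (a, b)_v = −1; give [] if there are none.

(a, b) ≡ (-230299, -13547) mod (ℚ^×)²; places V = {2, 3, 7, 17, 19, 23, 31, ∞}.
(a,b)_31: α=3, u≡15; β=1, v≡8 (mod 31); (15|31)=-1, (8|31)=+1; sign (−1)^1·-1^1·+1^3 = +1.
(a,b)_2: α=4, β=0; u≡5, v≡5 (mod 8); ε(u)ε(v)=0·0, αω(v)=4·1, βω(u)=0·1; sum ≡ 0  ⇒  +1.
(a,b)_23: α=7, u≡20; β=3, v≡8 (mod 23); (20|23)=-1, (8|23)=+1; sign (−1)^1·-1^3·+1^7 = +1.
(a,b)_19: α=3, u≡5; β=1, v≡17 (mod 19); (5|19)=+1, (17|19)=+1; sign (−1)^1·+1^1·+1^3 = -1.
(a,b)_17: α=1, u≡4; β=0, v≡13 (mod 17); (4|17)=+1, (13|17)=+1; sign (−1)^0·+1^0·+1^1 = +1.
(a,b)_3: α=-6, u≡2; β=-2, v≡1 (mod 3); (2|3)=-1, (1|3)=+1; sign (−1)^0·-1^-2·+1^-6 = +1.
(a,b)_7: α=-4, u≡2; β=-2, v≡3 (mod 7); (2|7)=+1, (3|7)=-1; sign (−1)^0·+1^-2·-1^-4 = +1.
(a,b)_∞: sgn(-230299)=−, sgn(-13547)=−, so -1.
|Ram(-230299, -13547)| = 2, even; anisotropic at {19, ∞}.

[19, inf]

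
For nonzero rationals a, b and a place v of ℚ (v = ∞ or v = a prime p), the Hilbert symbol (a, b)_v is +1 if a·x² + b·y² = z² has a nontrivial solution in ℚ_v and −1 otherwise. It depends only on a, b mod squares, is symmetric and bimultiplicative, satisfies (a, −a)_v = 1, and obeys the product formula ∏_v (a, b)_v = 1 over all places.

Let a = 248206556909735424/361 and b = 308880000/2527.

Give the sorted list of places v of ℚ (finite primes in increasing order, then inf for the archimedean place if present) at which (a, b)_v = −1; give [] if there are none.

[7, 11, 13, 17]

Mod squares: a ≡ 7854, b ≡ 6006. Check v ∈ {∞, 2, 3, 5, 7, 11, 13, 17, 19}.
v=19: a=19^-2·(≡16), b=19^-2·(≡3) mod 19; (16|19)=+1, (3|19)=-1; (−1)^{-2·-2·9}·(+1)^-2·(-1)^-2 = +1.
v=∞: 7854 > 0 and 6006 > 0  ⇒  (a,b)_∞ = +1.
v=7: a=7^3·(≡4), b=7^-1·(≡4) mod 7; (4|7)=+1, (4|7)=+1; (−1)^{3·-1·3}·(+1)^-1·(+1)^3 = -1.
v=11: a=11^3·(≡8), b=11^1·(≡10) mod 11; (8|11)=-1, (10|11)=-1; (−1)^{3·1·5}·(-1)^1·(-1)^3 = -1.
v=5: a=5^0·(≡4), b=5^4·(≡4) mod 5; (4|5)=+1, (4|5)=+1; (−1)^{0·4·2}·(+1)^4·(+1)^0 = +1.
v=17: a=17^1·(≡6), b=17^0·(≡12) mod 17; (6|17)=-1, (12|17)=-1; (−1)^{1·0·8}·(-1)^0·(-1)^1 = -1.
v=13: a=13^4·(≡7), b=13^1·(≡6) mod 13; (7|13)=-1, (6|13)=-1; (−1)^{4·1·6}·(-1)^1·(-1)^4 = -1.
v=2: v_2(a)=9, v_2(b)=7; units ≡ 7, 3 (mod 8); ε·ε+αω+βω = 1·1+9·1+7·0 ≡ 0  ⇒  (a,b)_2 = +1.
v=3: a=3^7·(≡2), b=3^3·(≡1) mod 3; (2|3)=-1, (1|3)=+1; (−1)^{7·3·1}·(-1)^3·(+1)^7 = +1.
Ram(7854, 6006) = {7, 11, 13, 17}; no ℚ_7-point on the conic.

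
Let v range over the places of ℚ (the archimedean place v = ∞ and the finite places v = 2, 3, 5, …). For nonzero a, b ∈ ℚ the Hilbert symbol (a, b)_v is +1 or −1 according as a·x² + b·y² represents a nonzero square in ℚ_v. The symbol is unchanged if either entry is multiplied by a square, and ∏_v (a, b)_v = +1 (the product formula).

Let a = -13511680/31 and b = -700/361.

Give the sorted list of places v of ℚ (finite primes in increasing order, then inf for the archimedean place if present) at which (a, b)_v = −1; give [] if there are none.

[5, 13, 31, inf]

Mod squares: a ≡ -409045, b ≡ -7. Check v ∈ {∞, 2, 5, 7, 13, 19, 29, 31}.
v=2: v_2(a)=10, v_2(b)=2; units ≡ 3, 1 (mod 8); ε·ε+αω+βω = 1·0+10·0+2·1 ≡ 0  ⇒  (a,b)_2 = +1.
v=31: a=31^-1·(≡11), b=31^0·(≡27) mod 31; (11|31)=-1, (27|31)=-1; (−1)^{-1·0·15}·(-1)^0·(-1)^-1 = -1.
v=19: a=19^0·(≡11), b=19^-2·(≡3) mod 19; (11|19)=+1, (3|19)=-1; (−1)^{0·-2·9}·(+1)^-2·(-1)^0 = +1.
v=13: a=13^1·(≡11), b=13^0·(≡8) mod 13; (11|13)=-1, (8|13)=-1; (−1)^{1·0·6}·(-1)^0·(-1)^1 = -1.
v=∞: -409045 < 0 and -7 < 0  ⇒  (a,b)_∞ = -1.
v=5: a=5^1·(≡4), b=5^2·(≡2) mod 5; (4|5)=+1, (2|5)=-1; (−1)^{1·2·2}·(+1)^2·(-1)^1 = -1.
v=29: a=29^1·(≡26), b=29^0·(≡22) mod 29; (26|29)=-1, (22|29)=+1; (−1)^{1·0·14}·(-1)^0·(+1)^1 = +1.
v=7: a=7^1·(≡1), b=7^1·(≡3) mod 7; (1|7)=+1, (3|7)=-1; (−1)^{1·1·3}·(+1)^1·(-1)^1 = +1.
Ram(-409045, -7) = {5, 13, 31, ∞}; no ℚ_5-point on the conic.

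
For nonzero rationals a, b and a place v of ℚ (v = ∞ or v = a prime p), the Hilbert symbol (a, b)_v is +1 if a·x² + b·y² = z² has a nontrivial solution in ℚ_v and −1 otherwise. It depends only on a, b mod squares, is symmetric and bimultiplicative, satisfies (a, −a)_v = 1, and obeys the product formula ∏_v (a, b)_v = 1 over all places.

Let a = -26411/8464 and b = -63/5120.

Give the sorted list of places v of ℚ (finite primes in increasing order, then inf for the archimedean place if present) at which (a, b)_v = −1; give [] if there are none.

[7, inf]

Mod squares: a ≡ -11, b ≡ -35. Check v ∈ {∞, 2, 3, 5, 7, 11, 23}.
v=3: a=3^0·(≡1), b=3^2·(≡1) mod 3; (1|3)=+1, (1|3)=+1; (−1)^{0·2·1}·(+1)^2·(+1)^0 = +1.
v=5: a=5^0·(≡1), b=5^-1·(≡3) mod 5; (1|5)=+1, (3|5)=-1; (−1)^{0·-1·2}·(+1)^-1·(-1)^0 = +1.
v=7: a=7^4·(≡3), b=7^1·(≡4) mod 7; (3|7)=-1, (4|7)=+1; (−1)^{4·1·3}·(-1)^1·(+1)^4 = -1.
v=23: a=23^-2·(≡1), b=23^0·(≡7) mod 23; (1|23)=+1, (7|23)=-1; (−1)^{-2·0·11}·(+1)^0·(-1)^-2 = +1.
v=∞: -11 < 0 and -35 < 0  ⇒  (a,b)_∞ = -1.
v=2: v_2(a)=-4, v_2(b)=-10; units ≡ 5, 5 (mod 8); ε·ε+αω+βω = 0·0+-4·1+-10·1 ≡ 0  ⇒  (a,b)_2 = +1.
v=11: a=11^1·(≡6), b=11^0·(≡5) mod 11; (6|11)=-1, (5|11)=+1; (−1)^{1·0·5}·(-1)^0·(+1)^1 = +1.
Ram(-11, -35) = {7, ∞}; no ℚ_7-point on the conic.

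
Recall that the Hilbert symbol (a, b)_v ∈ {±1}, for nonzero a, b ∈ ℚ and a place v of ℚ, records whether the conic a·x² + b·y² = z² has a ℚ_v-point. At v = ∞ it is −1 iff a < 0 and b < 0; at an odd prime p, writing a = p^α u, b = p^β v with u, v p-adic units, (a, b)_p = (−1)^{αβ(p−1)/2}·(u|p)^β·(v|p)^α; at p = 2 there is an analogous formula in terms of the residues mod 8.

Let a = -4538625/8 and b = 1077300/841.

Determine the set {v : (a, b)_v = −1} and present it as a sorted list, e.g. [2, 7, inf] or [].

Mod squares: a ≡ -7410, b ≡ 133. Check v ∈ {∞, 2, 3, 5, 7, 13, 19, 29}.
v=∞: -7410 < 0 and 133 > 0  ⇒  (a,b)_∞ = +1.
v=3: a=3^1·(≡2), b=3^4·(≡1) mod 3; (2|3)=-1, (1|3)=+1; (−1)^{1·4·1}·(-1)^4·(+1)^1 = +1.
v=13: a=13^1·(≡2), b=13^0·(≡9) mod 13; (2|13)=-1, (9|13)=+1; (−1)^{1·0·6}·(-1)^0·(+1)^1 = +1.
v=29: a=29^0·(≡17), b=29^-2·(≡8) mod 29; (17|29)=-1, (8|29)=-1; (−1)^{0·-2·14}·(-1)^-2·(-1)^0 = +1.
v=5: a=5^3·(≡2), b=5^2·(≡2) mod 5; (2|5)=-1, (2|5)=-1; (−1)^{3·2·2}·(-1)^2·(-1)^3 = -1.
v=2: v_2(a)=-3, v_2(b)=2; units ≡ 7, 5 (mod 8); ε·ε+αω+βω = 1·0+-3·1+2·0 ≡ 1  ⇒  (a,b)_2 = -1.
v=19: a=19^1·(≡11), b=19^1·(≡16) mod 19; (11|19)=+1, (16|19)=+1; (−1)^{1·1·9}·(+1)^1·(+1)^1 = -1.
v=7: a=7^2·(≡6), b=7^1·(≡5) mod 7; (6|7)=-1, (5|7)=-1; (−1)^{2·1·3}·(-1)^1·(-1)^2 = -1.
|Ram(-7410, 133)| = 4, even; anisotropic at {2, 5, 7, 19}.

[2, 5, 7, 19]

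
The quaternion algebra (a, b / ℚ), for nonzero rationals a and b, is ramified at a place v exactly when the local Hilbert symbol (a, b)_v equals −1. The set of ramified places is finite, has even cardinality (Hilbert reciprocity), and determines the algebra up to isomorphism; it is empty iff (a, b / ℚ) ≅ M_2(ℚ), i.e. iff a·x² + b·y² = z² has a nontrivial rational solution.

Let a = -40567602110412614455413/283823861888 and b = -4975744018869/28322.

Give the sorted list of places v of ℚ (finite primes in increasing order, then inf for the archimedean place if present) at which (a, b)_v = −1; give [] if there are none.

(a, b) ≡ (-47386, -58) mod (ℚ^×)²; places V = {2, 3, 7, 13, 17, 19, 29, 31, 43, ∞}.
(a,b)_3: α=12, u≡2; β=2, v≡2 (mod 3); (2|3)=-1, (2|3)=-1; sign (−1)^0·-1^2·-1^12 = +1.
(a,b)_2: α=-7, β=-1; u≡3, v≡3 (mod 8); ε(u)ε(v)=1·1, αω(v)=-7·1, βω(u)=-1·1; sum ≡ 1  ⇒  -1.
(a,b)_7: α=-4, u≡1; β=-2, v≡5 (mod 7); (1|7)=+1, (5|7)=-1; sign (−1)^0·+1^-2·-1^-4 = +1.
(a,b)_43: α=3, u≡15; β=2, v≡22 (mod 43); (15|43)=+1, (22|43)=-1; sign (−1)^0·+1^2·-1^3 = -1.
(a,b)_17: α=0, u≡11; β=-2, v≡10 (mod 17); (11|17)=-1, (10|17)=-1; sign (−1)^0·-1^-2·-1^0 = +1.
(a,b)_13: α=6, u≡3; β=4, v≡6 (mod 13); (3|13)=+1, (6|13)=-1; sign (−1)^0·+1^4·-1^6 = +1.
(a,b)_∞: sgn(-47386)=−, sgn(-58)=−, so -1.
(a,b)_31: α=-4, u≡13; β=0, v≡14 (mod 31); (13|31)=-1, (14|31)=+1; sign (−1)^0·-1^0·+1^-4 = +1.
(a,b)_29: α=1, u≡17; β=1, v≡21 (mod 29); (17|29)=-1, (21|29)=-1; sign (−1)^0·-1^1·-1^1 = +1.
(a,b)_19: α=3, u≡14; β=2, v≡10 (mod 19); (14|19)=-1, (10|19)=-1; sign (−1)^0·-1^2·-1^3 = -1.
|Ram(-47386, -58)| = 4, even; anisotropic at {2, 19, 43, ∞}.

[2, 19, 43, inf]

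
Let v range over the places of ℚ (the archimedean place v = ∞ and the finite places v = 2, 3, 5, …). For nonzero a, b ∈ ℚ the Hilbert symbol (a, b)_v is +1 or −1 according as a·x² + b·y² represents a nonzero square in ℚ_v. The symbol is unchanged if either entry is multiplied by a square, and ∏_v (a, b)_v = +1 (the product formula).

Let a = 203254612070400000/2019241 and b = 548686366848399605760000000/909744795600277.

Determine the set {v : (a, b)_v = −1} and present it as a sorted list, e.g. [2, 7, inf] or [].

Mod squares: a ≡ 5610, b ≡ 27170. Check v ∈ {∞, 2, 3, 5, 7, 11, 13, 17, 19, 29}.
v=17: a=17^1·(≡7), b=17^4·(≡9) mod 17; (7|17)=-1, (9|17)=+1; (−1)^{1·4·8}·(-1)^4·(+1)^1 = +1.
v=3: a=3^5·(≡1), b=3^12·(≡2) mod 3; (1|3)=+1, (2|3)=-1; (−1)^{5·12·1}·(+1)^12·(-1)^5 = -1.
v=29: a=29^-2·(≡23), b=29^-6·(≡2) mod 29; (23|29)=+1, (2|29)=-1; (−1)^{-2·-6·14}·(+1)^-6·(-1)^-2 = +1.
v=5: a=5^5·(≡3), b=5^7·(≡4) mod 5; (3|5)=-1, (4|5)=+1; (−1)^{5·7·2}·(-1)^7·(+1)^5 = -1.
v=19: a=19^2·(≡16), b=19^3·(≡1) mod 19; (16|19)=+1, (1|19)=+1; (−1)^{2·3·9}·(+1)^3·(+1)^2 = +1.
v=11: a=11^3·(≡3), b=11^1·(≡10) mod 11; (3|11)=+1, (10|11)=-1; (−1)^{3·1·5}·(+1)^1·(-1)^3 = +1.
v=7: a=7^-4·(≡5), b=7^-6·(≡3) mod 7; (5|7)=-1, (3|7)=-1; (−1)^{-4·-6·3}·(-1)^-6·(-1)^-4 = +1.
v=2: v_2(a)=15, v_2(b)=21; units ≡ 5, 1 (mod 8); ε·ε+αω+βω = 0·0+15·0+21·1 ≡ 1  ⇒  (a,b)_2 = -1.
v=∞: 5610 > 0 and 27170 > 0  ⇒  (a,b)_∞ = +1.
v=13: a=13^0·(≡2), b=13^-1·(≡1) mod 13; (2|13)=-1, (1|13)=+1; (−1)^{0·-1·6}·(-1)^-1·(+1)^0 = -1.
(5610, 27170 / ℚ) ramifies at {2, 3, 5, 13}: a division algebra.

[2, 3, 5, 13]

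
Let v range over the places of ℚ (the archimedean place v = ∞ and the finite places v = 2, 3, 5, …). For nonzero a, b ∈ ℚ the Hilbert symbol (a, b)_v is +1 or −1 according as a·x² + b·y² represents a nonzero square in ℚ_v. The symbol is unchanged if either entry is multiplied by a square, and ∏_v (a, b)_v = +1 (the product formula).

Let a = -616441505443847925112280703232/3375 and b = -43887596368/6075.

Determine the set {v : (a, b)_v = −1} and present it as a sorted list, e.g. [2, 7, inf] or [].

Mod squares: a ≡ -775777695, b ≡ -1387911. Check v ∈ {∞, 2, 3, 5, 7, 11, 19, 23, 29, 43, 53}.
v=29: a=29^3·(≡18), b=29^1·(≡1) mod 29; (18|29)=-1, (1|29)=+1; (−1)^{3·1·14}·(-1)^1·(+1)^3 = -1.
v=2: v_2(a)=8, v_2(b)=4; units ≡ 1, 1 (mod 8); ε·ε+αω+βω = 0·0+8·0+4·0 ≡ 0  ⇒  (a,b)_2 = +1.
v=∞: -775777695 < 0 and -1387911 < 0  ⇒  (a,b)_∞ = -1.
v=53: a=53^3·(≡28), b=53^1·(≡26) mod 53; (28|53)=+1, (26|53)=-1; (−1)^{3·1·26}·(+1)^1·(-1)^3 = -1.
v=43: a=43^4·(≡14), b=43^1·(≡17) mod 43; (14|43)=+1, (17|43)=+1; (−1)^{4·1·21}·(+1)^1·(+1)^4 = +1.
v=7: a=7^9·(≡1), b=7^3·(≡2) mod 7; (1|7)=+1, (2|7)=+1; (−1)^{9·3·3}·(+1)^3·(+1)^9 = -1.
v=23: a=23^1·(≡3), b=23^0·(≡9) mod 23; (3|23)=+1, (9|23)=+1; (−1)^{1·0·11}·(+1)^0·(+1)^1 = +1.
v=5: a=5^-3·(≡4), b=5^-2·(≡4) mod 5; (4|5)=+1, (4|5)=+1; (−1)^{-3·-2·2}·(+1)^-2·(+1)^-3 = +1.
v=11: a=11^1·(≡4), b=11^2·(≡1) mod 11; (4|11)=+1, (1|11)=+1; (−1)^{1·2·5}·(+1)^2·(+1)^1 = +1.
v=3: a=3^-3·(≡1), b=3^-5·(≡2) mod 3; (1|3)=+1, (2|3)=-1; (−1)^{-3·-5·1}·(+1)^-5·(-1)^-3 = +1.
v=19: a=19^1·(≡4), b=19^0·(≡4) mod 19; (4|19)=+1, (4|19)=+1; (−1)^{1·0·9}·(+1)^0·(+1)^1 = +1.
|Ram(-775777695, -1387911)| = 4, even; anisotropic at {7, 29, 53, ∞}.

[7, 29, 53, inf]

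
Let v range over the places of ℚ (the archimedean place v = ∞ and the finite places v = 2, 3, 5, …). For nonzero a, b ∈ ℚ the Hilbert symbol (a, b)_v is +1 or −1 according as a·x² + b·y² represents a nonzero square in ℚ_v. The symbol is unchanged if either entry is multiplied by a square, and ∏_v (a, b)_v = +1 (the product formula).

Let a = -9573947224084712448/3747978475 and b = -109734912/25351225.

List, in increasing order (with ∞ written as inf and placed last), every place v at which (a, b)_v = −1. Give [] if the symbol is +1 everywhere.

[3, 17, 29, inf]

Mod squares: a ≡ -1039737, b ≡ -3. Check v ∈ {∞, 2, 3, 5, 7, 17, 19, 29, 37, 53}.
v=37: a=37^1·(≡24), b=37^0·(≡27) mod 37; (24|37)=-1, (27|37)=+1; (−1)^{1·0·18}·(-1)^0·(+1)^1 = +1.
v=3: a=3^21·(≡2), b=3^7·(≡2) mod 3; (2|3)=-1, (2|3)=-1; (−1)^{21·7·1}·(-1)^7·(-1)^21 = -1.
v=7: a=7^2·(≡4), b=7^2·(≡2) mod 7; (4|7)=+1, (2|7)=+1; (−1)^{2·2·3}·(+1)^2·(+1)^2 = +1.
v=53: a=53^-4·(≡15), b=53^-2·(≡14) mod 53; (15|53)=+1, (14|53)=-1; (−1)^{-4·-2·26}·(+1)^-2·(-1)^-4 = +1.
v=∞: -1039737 < 0 and -3 < 0  ⇒  (a,b)_∞ = -1.
v=2: v_2(a)=10, v_2(b)=10; units ≡ 7, 5 (mod 8); ε·ε+αω+βω = 1·0+10·1+10·0 ≡ 0  ⇒  (a,b)_2 = +1.
v=29: a=29^1·(≡24), b=29^0·(≡3) mod 29; (24|29)=+1, (3|29)=-1; (−1)^{1·0·14}·(+1)^0·(-1)^1 = -1.
v=19: a=19^-1·(≡11), b=19^-2·(≡6) mod 19; (11|19)=+1, (6|19)=+1; (−1)^{-1·-2·9}·(+1)^-2·(+1)^-1 = +1.
v=17: a=17^1·(≡12), b=17^0·(≡6) mod 17; (12|17)=-1, (6|17)=-1; (−1)^{1·0·8}·(-1)^0·(-1)^1 = -1.
v=5: a=5^-2·(≡3), b=5^-2·(≡2) mod 5; (3|5)=-1, (2|5)=-1; (−1)^{-2·-2·2}·(-1)^-2·(-1)^-2 = +1.
|Ram(-1039737, -3)| = 4, even; anisotropic at {3, 17, 29, ∞}.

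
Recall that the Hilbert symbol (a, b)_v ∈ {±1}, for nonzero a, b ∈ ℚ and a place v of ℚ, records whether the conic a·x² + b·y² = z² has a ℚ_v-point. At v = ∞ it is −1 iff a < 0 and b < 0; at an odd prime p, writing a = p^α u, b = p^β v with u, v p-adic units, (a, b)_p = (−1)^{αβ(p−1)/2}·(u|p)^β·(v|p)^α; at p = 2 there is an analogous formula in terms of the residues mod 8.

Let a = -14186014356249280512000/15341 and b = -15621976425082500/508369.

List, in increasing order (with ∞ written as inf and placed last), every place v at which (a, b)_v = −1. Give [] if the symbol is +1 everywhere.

(a, b) ≡ (-145, -473) mod (ℚ^×)²; places V = {2, 3, 5, 11, 23, 29, 31, 43, ∞}.
(a,b)_23: α=-2, u≡1; β=-2, v≡22 (mod 23); (1|23)=+1, (22|23)=-1; sign (−1)^0·+1^-2·-1^-2 = +1.
(a,b)_29: α=-1, u≡22; β=0, v≡4 (mod 29); (22|29)=+1, (4|29)=+1; sign (−1)^0·+1^0·+1^-1 = +1.
(a,b)_2: α=18, β=2; u≡7, v≡7 (mod 8); ε(u)ε(v)=1·1, αω(v)=18·0, βω(u)=2·0; sum ≡ 1  ⇒  -1.
(a,b)_5: α=3, u≡4; β=4, v≡2 (mod 5); (4|5)=+1, (2|5)=-1; sign (−1)^0·+1^4·-1^3 = -1.
(a,b)_∞: sgn(-145)=−, sgn(-473)=−, so -1.
(a,b)_3: α=2, u≡2; β=10, v≡1 (mod 3); (2|3)=-1, (1|3)=+1; sign (−1)^0·-1^10·+1^2 = +1.
(a,b)_11: α=4, u≡9; β=3, v≡9 (mod 11); (9|11)=+1, (9|11)=+1; sign (−1)^0·+1^3·+1^4 = +1.
(a,b)_31: α=2, u≡10; β=-2, v≡30 (mod 31); (10|31)=+1, (30|31)=-1; sign (−1)^0·+1^-2·-1^2 = +1.
(a,b)_43: α=4, u≡2; β=3, v≡37 (mod 43); (2|43)=-1, (37|43)=-1; sign (−1)^0·-1^3·-1^4 = -1.
(-145, -473 / ℚ) ramifies at {2, 5, 43, ∞}: a division algebra.

[2, 5, 43, inf]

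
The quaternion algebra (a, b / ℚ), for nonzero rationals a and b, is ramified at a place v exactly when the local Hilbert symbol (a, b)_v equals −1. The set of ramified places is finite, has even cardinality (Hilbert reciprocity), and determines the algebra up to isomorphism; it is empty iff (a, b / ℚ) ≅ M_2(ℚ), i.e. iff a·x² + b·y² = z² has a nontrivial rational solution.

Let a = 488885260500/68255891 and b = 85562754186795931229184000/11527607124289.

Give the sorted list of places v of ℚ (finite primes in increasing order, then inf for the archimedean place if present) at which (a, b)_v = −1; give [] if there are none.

Mod squares: a ≡ 255255, b ≡ 2310. Check v ∈ {∞, 2, 3, 5, 7, 11, 13, 17, 29, 47, 53}.
v=47: a=47^-2·(≡31), b=47^-4·(≡21) mod 47; (31|47)=-1, (21|47)=+1; (−1)^{-2·-4·23}·(-1)^-4·(+1)^-2 = +1.
v=13: a=13^1·(≡2), b=13^2·(≡4) mod 13; (2|13)=-1, (4|13)=+1; (−1)^{1·2·6}·(-1)^2·(+1)^1 = +1.
v=11: a=11^-1·(≡7), b=11^5·(≡9) mod 11; (7|11)=-1, (9|11)=+1; (−1)^{-1·5·5}·(-1)^5·(+1)^-1 = +1.
v=7: a=7^1·(≡4), b=7^5·(≡2) mod 7; (4|7)=+1, (2|7)=+1; (−1)^{1·5·3}·(+1)^5·(+1)^1 = -1.
v=29: a=29^0·(≡17), b=29^-2·(≡10) mod 29; (17|29)=-1, (10|29)=-1; (−1)^{0·-2·14}·(-1)^-2·(-1)^0 = +1.
v=17: a=17^3·(≡15), b=17^4·(≡16) mod 17; (15|17)=+1, (16|17)=+1; (−1)^{3·4·8}·(+1)^4·(+1)^3 = +1.
v=53: a=53^-2·(≡49), b=53^-2·(≡19) mod 53; (49|53)=+1, (19|53)=-1; (−1)^{-2·-2·26}·(+1)^-2·(-1)^-2 = +1.
v=3: a=3^7·(≡2), b=3^7·(≡2) mod 3; (2|3)=-1, (2|3)=-1; (−1)^{7·7·1}·(-1)^7·(-1)^7 = -1.
v=∞: 255255 > 0 and 2310 > 0  ⇒  (a,b)_∞ = +1.
v=2: v_2(a)=2, v_2(b)=13; units ≡ 7, 3 (mod 8); ε·ε+αω+βω = 1·1+2·1+13·0 ≡ 1  ⇒  (a,b)_2 = -1.
v=5: a=5^3·(≡4), b=5^3·(≡3) mod 5; (4|5)=+1, (3|5)=-1; (−1)^{3·3·2}·(+1)^3·(-1)^3 = -1.
(255255, 2310 / ℚ) ramifies at {2, 3, 5, 7}: a division algebra.

[2, 3, 5, 7]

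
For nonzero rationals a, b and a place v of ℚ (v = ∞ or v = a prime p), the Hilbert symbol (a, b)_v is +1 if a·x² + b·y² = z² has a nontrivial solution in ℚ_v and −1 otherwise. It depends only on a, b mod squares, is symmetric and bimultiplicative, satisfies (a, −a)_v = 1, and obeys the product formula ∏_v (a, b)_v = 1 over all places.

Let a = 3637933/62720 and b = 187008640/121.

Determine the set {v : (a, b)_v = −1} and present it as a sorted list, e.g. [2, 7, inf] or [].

(a, b) ≡ (65, 17290) mod (ℚ^×)²; places V = {2, 5, 7, 11, 13, 19, 23, ∞}.
(a,b)_7: α=-2, u≡2; β=1, v≡3 (mod 7); (2|7)=+1, (3|7)=-1; sign (−1)^0·+1^1·-1^-2 = +1.
(a,b)_19: α=0, u≡3; β=1, v≡4 (mod 19); (3|19)=-1, (4|19)=+1; sign (−1)^0·-1^1·+1^0 = -1.
(a,b)_∞: sgn(65)=+, sgn(17290)=+, so +1.
(a,b)_11: α=0, u≡10; β=-2, v≡5 (mod 11); (10|11)=-1, (5|11)=+1; sign (−1)^0·-1^-2·+1^0 = +1.
(a,b)_13: α=1, u≡2; β=3, v≡12 (mod 13); (2|13)=-1, (12|13)=+1; sign (−1)^0·-1^3·+1^1 = -1.
(a,b)_5: α=-1, u≡2; β=1, v≡3 (mod 5); (2|5)=-1, (3|5)=-1; sign (−1)^0·-1^1·-1^-1 = +1.
(a,b)_23: α=4, u≡10; β=0, v≡17 (mod 23); (10|23)=-1, (17|23)=-1; sign (−1)^0·-1^0·-1^4 = +1.
(a,b)_2: α=-8, β=7; u≡1, v≡5 (mod 8); ε(u)ε(v)=0·0, αω(v)=-8·1, βω(u)=7·0; sum ≡ 0  ⇒  +1.
|Ram(65, 17290)| = 2, even; anisotropic at {13, 19}.

[13, 19]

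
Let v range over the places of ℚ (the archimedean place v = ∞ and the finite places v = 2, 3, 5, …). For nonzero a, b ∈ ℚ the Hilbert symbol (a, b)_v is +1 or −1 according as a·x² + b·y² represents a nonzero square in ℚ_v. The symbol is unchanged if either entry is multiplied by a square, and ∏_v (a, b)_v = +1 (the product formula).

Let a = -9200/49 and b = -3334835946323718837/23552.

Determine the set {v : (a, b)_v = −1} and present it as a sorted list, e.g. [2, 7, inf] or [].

[7, 11, 23, 37, 53, inf]

(a, b) ≡ (-23, -142390171) mod (ℚ^×)²; places V = {2, 3, 5, 7, 11, 13, 17, 23, 37, 41, 53, ∞}.
(a,b)_41: α=0, u≡39; β=3, v≡17 (mod 41); (39|41)=+1, (17|41)=-1; sign (−1)^0·+1^3·-1^0 = +1.
(a,b)_23: α=1, u≡20; β=-1, v≡5 (mod 23); (20|23)=-1, (5|23)=-1; sign (−1)^1·-1^-1·-1^1 = -1.
(a,b)_11: α=0, u≡8; β=1, v≡8 (mod 11); (8|11)=-1, (8|11)=-1; sign (−1)^0·-1^1·-1^0 = -1.
(a,b)_53: α=0, u≡21; β=1, v≡4 (mod 53); (21|53)=-1, (4|53)=+1; sign (−1)^0·-1^1·+1^0 = -1.
(a,b)_13: α=0, u≡3; β=2, v≡4 (mod 13); (3|13)=+1, (4|13)=+1; sign (−1)^0·+1^2·+1^0 = +1.
(a,b)_17: α=0, u≡10; β=2, v≡6 (mod 17); (10|17)=-1, (6|17)=-1; sign (−1)^0·-1^2·-1^0 = +1.
(a,b)_2: α=4, β=-10; u≡1, v≡5 (mod 8); ε(u)ε(v)=0·0, αω(v)=4·1, βω(u)=-10·0; sum ≡ 0  ⇒  +1.
(a,b)_37: α=0, u≡35; β=1, v≡29 (mod 37); (35|37)=-1, (29|37)=-1; sign (−1)^0·-1^1·-1^0 = -1.
(a,b)_3: α=0, u≡1; β=8, v≡2 (mod 3); (1|3)=+1, (2|3)=-1; sign (−1)^0·+1^8·-1^0 = +1.
(a,b)_7: α=-2, u≡5; β=1, v≡4 (mod 7); (5|7)=-1, (4|7)=+1; sign (−1)^0·-1^1·+1^-2 = -1.
(a,b)_∞: sgn(-23)=−, sgn(-142390171)=−, so -1.
(a,b)_5: α=2, u≡3; β=0, v≡4 (mod 5); (3|5)=-1, (4|5)=+1; sign (−1)^0·-1^0·+1^2 = +1.
|Ram(-23, -142390171)| = 6, even; anisotropic at {7, 11, 23, 37, 53, ∞}.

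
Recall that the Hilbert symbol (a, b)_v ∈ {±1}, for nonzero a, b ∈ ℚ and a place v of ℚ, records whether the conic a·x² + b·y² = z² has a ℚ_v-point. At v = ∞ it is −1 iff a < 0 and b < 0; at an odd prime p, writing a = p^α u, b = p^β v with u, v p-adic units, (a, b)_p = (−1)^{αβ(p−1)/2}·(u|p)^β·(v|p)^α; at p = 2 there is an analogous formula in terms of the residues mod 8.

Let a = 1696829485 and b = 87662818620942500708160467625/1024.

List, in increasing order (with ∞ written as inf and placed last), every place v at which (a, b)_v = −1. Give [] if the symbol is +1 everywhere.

[5, 23]

Mod squares: a ≡ 1696829485, b ≡ 94705. Check v ∈ {∞, 2, 3, 5, 7, 13, 19, 23, 31, 41, 47}.
v=13: a=13^1·(≡2), b=13^3·(≡11) mod 13; (2|13)=-1, (11|13)=-1; (−1)^{1·3·6}·(-1)^3·(-1)^1 = +1.
v=31: a=31^1·(≡14), b=31^3·(≡6) mod 31; (14|31)=+1, (6|31)=-1; (−1)^{1·3·15}·(+1)^3·(-1)^1 = +1.
v=3: a=3^0·(≡1), b=3^8·(≡1) mod 3; (1|3)=+1, (1|3)=+1; (−1)^{0·8·1}·(+1)^8·(+1)^0 = +1.
v=23: a=23^1·(≡4), b=23^2·(≡14) mod 23; (4|23)=+1, (14|23)=-1; (−1)^{1·2·11}·(+1)^2·(-1)^1 = -1.
v=5: a=5^1·(≡2), b=5^3·(≡4) mod 5; (2|5)=-1, (4|5)=+1; (−1)^{1·3·2}·(-1)^3·(+1)^1 = -1.
v=41: a=41^1·(≡29), b=41^2·(≡20) mod 41; (29|41)=-1, (20|41)=+1; (−1)^{1·2·20}·(-1)^2·(+1)^1 = +1.
v=2: v_2(a)=0, v_2(b)=-10; units ≡ 5, 1 (mod 8); ε·ε+αω+βω = 0·0+0·0+-10·1 ≡ 0  ⇒  (a,b)_2 = +1.
v=∞: 1696829485 > 0 and 94705 > 0  ⇒  (a,b)_∞ = +1.
v=7: a=7^0·(≡1), b=7^2·(≡2) mod 7; (1|7)=+1, (2|7)=+1; (−1)^{0·2·3}·(+1)^2·(+1)^0 = +1.
v=47: a=47^1·(≡34), b=47^3·(≡29) mod 47; (34|47)=+1, (29|47)=-1; (−1)^{1·3·23}·(+1)^3·(-1)^1 = +1.
v=19: a=19^1·(≡13), b=19^2·(≡5) mod 19; (13|19)=-1, (5|19)=+1; (−1)^{1·2·9}·(-1)^2·(+1)^1 = +1.
Ram(1696829485, 94705) = {5, 23}; no ℚ_5-point on the conic.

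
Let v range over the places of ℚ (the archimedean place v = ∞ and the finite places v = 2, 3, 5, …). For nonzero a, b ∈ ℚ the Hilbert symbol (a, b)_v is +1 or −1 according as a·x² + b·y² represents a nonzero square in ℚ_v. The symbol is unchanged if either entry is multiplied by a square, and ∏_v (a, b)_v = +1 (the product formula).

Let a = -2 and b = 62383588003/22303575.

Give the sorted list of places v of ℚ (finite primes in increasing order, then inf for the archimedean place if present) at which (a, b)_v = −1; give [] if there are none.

Mod squares: a ≡ -2, b ≡ 82621. Check v ∈ {∞, 2, 3, 5, 7, 11, 17, 19, 29, 37}.
v=2: v_2(a)=1, v_2(b)=0; units ≡ 7, 5 (mod 8); ε·ε+αω+βω = 1·0+1·1+0·0 ≡ 1  ⇒  (a,b)_2 = -1.
v=3: a=3^0·(≡1), b=3^-2·(≡1) mod 3; (1|3)=+1, (1|3)=+1; (−1)^{0·-2·1}·(+1)^-2·(+1)^0 = +1.
v=7: a=7^0·(≡5), b=7^-3·(≡1) mod 7; (5|7)=-1, (1|7)=+1; (−1)^{0·-3·3}·(-1)^-3·(+1)^0 = -1.
v=19: a=19^0·(≡17), b=19^2·(≡9) mod 19; (17|19)=+1, (9|19)=+1; (−1)^{0·2·9}·(+1)^2·(+1)^0 = +1.
v=5: a=5^0·(≡3), b=5^-2·(≡1) mod 5; (3|5)=-1, (1|5)=+1; (−1)^{0·-2·2}·(-1)^-2·(+1)^0 = +1.
v=17: a=17^0·(≡15), b=17^-2·(≡1) mod 17; (15|17)=+1, (1|17)=+1; (−1)^{0·-2·8}·(+1)^-2·(+1)^0 = +1.
v=11: a=11^0·(≡9), b=11^5·(≡4) mod 11; (9|11)=+1, (4|11)=+1; (−1)^{0·5·5}·(+1)^5·(+1)^0 = +1.
v=∞: -2 < 0 and 82621 > 0  ⇒  (a,b)_∞ = +1.
v=29: a=29^0·(≡27), b=29^1·(≡28) mod 29; (27|29)=-1, (28|29)=+1; (−1)^{0·1·14}·(-1)^1·(+1)^0 = -1.
v=37: a=37^0·(≡35), b=37^1·(≡14) mod 37; (35|37)=-1, (14|37)=-1; (−1)^{0·1·18}·(-1)^1·(-1)^0 = -1.
(-2, 82621 / ℚ) ramifies at {2, 7, 29, 37}: a division algebra.

[2, 7, 29, 37]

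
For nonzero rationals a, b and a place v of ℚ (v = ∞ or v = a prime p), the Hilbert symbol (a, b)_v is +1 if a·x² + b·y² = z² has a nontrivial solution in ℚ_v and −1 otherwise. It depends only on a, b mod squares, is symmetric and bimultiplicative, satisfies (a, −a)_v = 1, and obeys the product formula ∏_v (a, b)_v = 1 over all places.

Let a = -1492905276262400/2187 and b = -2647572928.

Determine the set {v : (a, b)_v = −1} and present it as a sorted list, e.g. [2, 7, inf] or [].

(a, b) ≡ (-102102, -7) mod (ℚ^×)²; places V = {2, 3, 5, 7, 11, 13, 17, ∞}.
(a,b)_2: α=11, β=6; u≡5, v≡1 (mod 8); ε(u)ε(v)=0·0, αω(v)=11·0, βω(u)=6·1; sum ≡ 0  ⇒  +1.
(a,b)_5: α=2, u≡2; β=0, v≡2 (mod 5); (2|5)=-1, (2|5)=-1; sign (−1)^0·-1^0·-1^2 = +1.
(a,b)_3: α=-7, u≡1; β=0, v≡2 (mod 3); (1|3)=+1, (2|3)=-1; sign (−1)^0·+1^0·-1^-7 = -1.
(a,b)_17: α=3, u≡6; β=2, v≡12 (mod 17); (6|17)=-1, (12|17)=-1; sign (−1)^0·-1^2·-1^3 = -1.
(a,b)_∞: sgn(-102102)=−, sgn(-7)=−, so -1.
(a,b)_13: α=1, u≡11; β=2, v≡6 (mod 13); (11|13)=-1, (6|13)=-1; sign (−1)^0·-1^2·-1^1 = -1.
(a,b)_7: α=3, u≡4; β=1, v≡3 (mod 7); (4|7)=+1, (3|7)=-1; sign (−1)^1·+1^1·-1^3 = +1.
(a,b)_11: α=3, u≡7; β=2, v≡3 (mod 11); (7|11)=-1, (3|11)=+1; sign (−1)^0·-1^2·+1^3 = +1.
|Ram(-102102, -7)| = 4, even; anisotropic at {3, 13, 17, ∞}.

[3, 13, 17, inf]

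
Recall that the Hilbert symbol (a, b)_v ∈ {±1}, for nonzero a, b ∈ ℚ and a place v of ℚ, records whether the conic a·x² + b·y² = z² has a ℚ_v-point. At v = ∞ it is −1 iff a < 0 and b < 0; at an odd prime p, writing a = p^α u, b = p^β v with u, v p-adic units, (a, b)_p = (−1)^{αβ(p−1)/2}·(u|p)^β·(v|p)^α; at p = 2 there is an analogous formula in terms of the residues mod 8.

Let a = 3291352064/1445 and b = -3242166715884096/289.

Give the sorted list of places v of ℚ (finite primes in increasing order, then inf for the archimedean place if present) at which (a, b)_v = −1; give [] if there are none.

[2, 7]

(a, b) ≡ (95095, -1729) mod (ℚ^×)²; places V = {2, 3, 5, 7, 11, 13, 17, 19, ∞}.
(a,b)_13: α=3, u≡9; β=3, v≡4 (mod 13); (9|13)=+1, (4|13)=+1; sign (−1)^0·+1^3·+1^3 = +1.
(a,b)_∞: sgn(95095)=+, sgn(-1729)=−, so +1.
(a,b)_5: α=-1, u≡1; β=0, v≡1 (mod 5); (1|5)=+1, (1|5)=+1; sign (−1)^0·+1^0·+1^-1 = +1.
(a,b)_2: α=10, β=6; u≡7, v≡7 (mod 8); ε(u)ε(v)=1·1, αω(v)=10·0, βω(u)=6·0; sum ≡ 1  ⇒  -1.
(a,b)_19: α=1, u≡14; β=3, v≡6 (mod 19); (14|19)=-1, (6|19)=+1; sign (−1)^1·-1^3·+1^1 = +1.
(a,b)_11: α=1, u≡2; β=2, v≡3 (mod 11); (2|11)=-1, (3|11)=+1; sign (−1)^0·-1^2·+1^1 = +1.
(a,b)_17: α=-2, u≡10; β=-2, v≡5 (mod 17); (10|17)=-1, (5|17)=-1; sign (−1)^0·-1^-2·-1^-2 = +1.
(a,b)_3: α=0, u≡1; β=4, v≡2 (mod 3); (1|3)=+1, (2|3)=-1; sign (−1)^0·+1^4·-1^0 = +1.
(a,b)_7: α=1, u≡3; β=3, v≡3 (mod 7); (3|7)=-1, (3|7)=-1; sign (−1)^1·-1^3·-1^1 = -1.
(95095, -1729 / ℚ) ramifies at {2, 7}: a division algebra.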